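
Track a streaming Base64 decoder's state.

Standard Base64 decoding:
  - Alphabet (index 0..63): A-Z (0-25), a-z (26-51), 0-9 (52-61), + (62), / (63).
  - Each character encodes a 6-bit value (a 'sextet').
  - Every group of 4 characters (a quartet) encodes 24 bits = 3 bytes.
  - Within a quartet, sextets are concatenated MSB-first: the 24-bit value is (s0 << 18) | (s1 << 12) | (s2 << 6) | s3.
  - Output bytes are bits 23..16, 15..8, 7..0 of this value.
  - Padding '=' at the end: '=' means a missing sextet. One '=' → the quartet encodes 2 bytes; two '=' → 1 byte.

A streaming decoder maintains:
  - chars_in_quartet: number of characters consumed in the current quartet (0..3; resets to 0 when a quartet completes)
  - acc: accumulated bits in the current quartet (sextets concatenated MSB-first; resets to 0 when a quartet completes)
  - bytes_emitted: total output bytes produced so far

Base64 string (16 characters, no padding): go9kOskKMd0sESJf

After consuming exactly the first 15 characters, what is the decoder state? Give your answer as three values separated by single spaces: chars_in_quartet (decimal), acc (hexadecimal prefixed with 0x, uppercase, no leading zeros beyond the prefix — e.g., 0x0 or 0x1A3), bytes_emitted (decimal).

After char 0 ('g'=32): chars_in_quartet=1 acc=0x20 bytes_emitted=0
After char 1 ('o'=40): chars_in_quartet=2 acc=0x828 bytes_emitted=0
After char 2 ('9'=61): chars_in_quartet=3 acc=0x20A3D bytes_emitted=0
After char 3 ('k'=36): chars_in_quartet=4 acc=0x828F64 -> emit 82 8F 64, reset; bytes_emitted=3
After char 4 ('O'=14): chars_in_quartet=1 acc=0xE bytes_emitted=3
After char 5 ('s'=44): chars_in_quartet=2 acc=0x3AC bytes_emitted=3
After char 6 ('k'=36): chars_in_quartet=3 acc=0xEB24 bytes_emitted=3
After char 7 ('K'=10): chars_in_quartet=4 acc=0x3AC90A -> emit 3A C9 0A, reset; bytes_emitted=6
After char 8 ('M'=12): chars_in_quartet=1 acc=0xC bytes_emitted=6
After char 9 ('d'=29): chars_in_quartet=2 acc=0x31D bytes_emitted=6
After char 10 ('0'=52): chars_in_quartet=3 acc=0xC774 bytes_emitted=6
After char 11 ('s'=44): chars_in_quartet=4 acc=0x31DD2C -> emit 31 DD 2C, reset; bytes_emitted=9
After char 12 ('E'=4): chars_in_quartet=1 acc=0x4 bytes_emitted=9
After char 13 ('S'=18): chars_in_quartet=2 acc=0x112 bytes_emitted=9
After char 14 ('J'=9): chars_in_quartet=3 acc=0x4489 bytes_emitted=9

Answer: 3 0x4489 9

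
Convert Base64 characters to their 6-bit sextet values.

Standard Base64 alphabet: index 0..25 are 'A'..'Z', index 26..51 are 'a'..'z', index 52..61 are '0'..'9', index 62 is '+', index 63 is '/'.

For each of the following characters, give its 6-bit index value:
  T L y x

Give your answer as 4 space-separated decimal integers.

'T': A..Z range, ord('T') − ord('A') = 19
'L': A..Z range, ord('L') − ord('A') = 11
'y': a..z range, 26 + ord('y') − ord('a') = 50
'x': a..z range, 26 + ord('x') − ord('a') = 49

Answer: 19 11 50 49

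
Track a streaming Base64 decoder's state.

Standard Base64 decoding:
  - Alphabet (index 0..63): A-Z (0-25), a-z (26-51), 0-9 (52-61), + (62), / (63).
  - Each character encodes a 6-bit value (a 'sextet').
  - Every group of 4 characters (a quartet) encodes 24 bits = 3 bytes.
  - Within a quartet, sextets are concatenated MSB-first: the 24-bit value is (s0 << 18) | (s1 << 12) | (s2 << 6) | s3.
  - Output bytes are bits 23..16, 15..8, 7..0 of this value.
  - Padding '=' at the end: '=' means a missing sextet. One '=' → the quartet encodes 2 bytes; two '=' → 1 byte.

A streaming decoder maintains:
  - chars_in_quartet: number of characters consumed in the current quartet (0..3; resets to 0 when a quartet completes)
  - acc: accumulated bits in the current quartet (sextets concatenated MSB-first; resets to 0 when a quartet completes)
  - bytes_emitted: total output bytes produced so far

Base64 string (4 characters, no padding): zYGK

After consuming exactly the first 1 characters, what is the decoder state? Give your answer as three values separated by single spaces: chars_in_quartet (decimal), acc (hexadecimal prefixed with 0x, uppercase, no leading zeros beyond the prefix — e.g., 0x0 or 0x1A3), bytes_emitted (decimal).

After char 0 ('z'=51): chars_in_quartet=1 acc=0x33 bytes_emitted=0

Answer: 1 0x33 0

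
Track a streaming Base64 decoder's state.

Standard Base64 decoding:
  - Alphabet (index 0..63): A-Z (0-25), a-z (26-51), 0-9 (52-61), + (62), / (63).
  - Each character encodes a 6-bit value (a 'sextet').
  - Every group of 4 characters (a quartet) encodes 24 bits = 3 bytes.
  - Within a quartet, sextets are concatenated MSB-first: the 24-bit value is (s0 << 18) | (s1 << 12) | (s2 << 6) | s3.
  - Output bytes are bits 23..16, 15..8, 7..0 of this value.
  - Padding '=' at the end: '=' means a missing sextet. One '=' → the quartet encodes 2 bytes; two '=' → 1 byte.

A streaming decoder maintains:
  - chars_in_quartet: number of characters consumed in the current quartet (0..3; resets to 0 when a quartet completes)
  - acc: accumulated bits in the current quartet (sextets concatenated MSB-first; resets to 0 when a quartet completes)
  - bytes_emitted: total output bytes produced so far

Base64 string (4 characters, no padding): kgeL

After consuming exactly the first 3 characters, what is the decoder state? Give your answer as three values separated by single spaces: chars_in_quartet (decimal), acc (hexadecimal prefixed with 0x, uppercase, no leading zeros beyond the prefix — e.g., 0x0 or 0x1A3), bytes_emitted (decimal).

Answer: 3 0x2481E 0

Derivation:
After char 0 ('k'=36): chars_in_quartet=1 acc=0x24 bytes_emitted=0
After char 1 ('g'=32): chars_in_quartet=2 acc=0x920 bytes_emitted=0
After char 2 ('e'=30): chars_in_quartet=3 acc=0x2481E bytes_emitted=0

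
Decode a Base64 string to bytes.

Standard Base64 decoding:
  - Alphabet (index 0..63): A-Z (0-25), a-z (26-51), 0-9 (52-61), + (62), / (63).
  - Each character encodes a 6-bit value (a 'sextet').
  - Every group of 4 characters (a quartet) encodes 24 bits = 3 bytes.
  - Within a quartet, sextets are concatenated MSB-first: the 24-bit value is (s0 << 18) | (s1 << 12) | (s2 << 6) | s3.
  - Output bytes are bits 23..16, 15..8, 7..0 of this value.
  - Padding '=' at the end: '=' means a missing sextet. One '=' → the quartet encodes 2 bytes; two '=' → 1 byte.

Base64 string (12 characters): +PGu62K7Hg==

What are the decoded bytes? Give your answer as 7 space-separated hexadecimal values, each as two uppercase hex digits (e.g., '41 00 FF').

After char 0 ('+'=62): chars_in_quartet=1 acc=0x3E bytes_emitted=0
After char 1 ('P'=15): chars_in_quartet=2 acc=0xF8F bytes_emitted=0
After char 2 ('G'=6): chars_in_quartet=3 acc=0x3E3C6 bytes_emitted=0
After char 3 ('u'=46): chars_in_quartet=4 acc=0xF8F1AE -> emit F8 F1 AE, reset; bytes_emitted=3
After char 4 ('6'=58): chars_in_quartet=1 acc=0x3A bytes_emitted=3
After char 5 ('2'=54): chars_in_quartet=2 acc=0xEB6 bytes_emitted=3
After char 6 ('K'=10): chars_in_quartet=3 acc=0x3AD8A bytes_emitted=3
After char 7 ('7'=59): chars_in_quartet=4 acc=0xEB62BB -> emit EB 62 BB, reset; bytes_emitted=6
After char 8 ('H'=7): chars_in_quartet=1 acc=0x7 bytes_emitted=6
After char 9 ('g'=32): chars_in_quartet=2 acc=0x1E0 bytes_emitted=6
Padding '==': partial quartet acc=0x1E0 -> emit 1E; bytes_emitted=7

Answer: F8 F1 AE EB 62 BB 1E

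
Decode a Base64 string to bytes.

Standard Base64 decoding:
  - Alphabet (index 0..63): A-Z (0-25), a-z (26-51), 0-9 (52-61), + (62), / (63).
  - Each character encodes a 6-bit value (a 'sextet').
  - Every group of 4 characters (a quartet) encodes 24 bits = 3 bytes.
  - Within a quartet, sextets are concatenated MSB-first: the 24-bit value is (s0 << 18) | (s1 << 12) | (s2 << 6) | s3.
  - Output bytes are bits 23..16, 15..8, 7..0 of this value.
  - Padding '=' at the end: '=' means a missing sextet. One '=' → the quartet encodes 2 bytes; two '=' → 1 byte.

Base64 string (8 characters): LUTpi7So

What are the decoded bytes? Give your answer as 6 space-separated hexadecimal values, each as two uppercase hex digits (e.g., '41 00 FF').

After char 0 ('L'=11): chars_in_quartet=1 acc=0xB bytes_emitted=0
After char 1 ('U'=20): chars_in_quartet=2 acc=0x2D4 bytes_emitted=0
After char 2 ('T'=19): chars_in_quartet=3 acc=0xB513 bytes_emitted=0
After char 3 ('p'=41): chars_in_quartet=4 acc=0x2D44E9 -> emit 2D 44 E9, reset; bytes_emitted=3
After char 4 ('i'=34): chars_in_quartet=1 acc=0x22 bytes_emitted=3
After char 5 ('7'=59): chars_in_quartet=2 acc=0x8BB bytes_emitted=3
After char 6 ('S'=18): chars_in_quartet=3 acc=0x22ED2 bytes_emitted=3
After char 7 ('o'=40): chars_in_quartet=4 acc=0x8BB4A8 -> emit 8B B4 A8, reset; bytes_emitted=6

Answer: 2D 44 E9 8B B4 A8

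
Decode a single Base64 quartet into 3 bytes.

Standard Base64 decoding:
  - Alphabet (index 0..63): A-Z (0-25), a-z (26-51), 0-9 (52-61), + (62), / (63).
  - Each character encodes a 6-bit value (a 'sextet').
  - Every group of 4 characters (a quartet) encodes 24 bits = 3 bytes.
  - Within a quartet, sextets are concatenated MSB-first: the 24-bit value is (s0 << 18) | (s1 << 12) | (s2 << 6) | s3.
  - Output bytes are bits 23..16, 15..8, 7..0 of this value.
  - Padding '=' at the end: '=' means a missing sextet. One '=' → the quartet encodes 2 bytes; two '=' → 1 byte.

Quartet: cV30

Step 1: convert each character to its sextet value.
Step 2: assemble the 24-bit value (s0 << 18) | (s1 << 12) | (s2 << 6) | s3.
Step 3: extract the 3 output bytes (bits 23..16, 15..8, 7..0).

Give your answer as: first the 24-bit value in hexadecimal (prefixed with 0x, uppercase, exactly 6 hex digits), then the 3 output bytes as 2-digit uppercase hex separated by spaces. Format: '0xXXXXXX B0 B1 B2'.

Answer: 0x715DF4 71 5D F4

Derivation:
Sextets: c=28, V=21, 3=55, 0=52
24-bit: (28<<18) | (21<<12) | (55<<6) | 52
      = 0x700000 | 0x015000 | 0x000DC0 | 0x000034
      = 0x715DF4
Bytes: (v>>16)&0xFF=71, (v>>8)&0xFF=5D, v&0xFF=F4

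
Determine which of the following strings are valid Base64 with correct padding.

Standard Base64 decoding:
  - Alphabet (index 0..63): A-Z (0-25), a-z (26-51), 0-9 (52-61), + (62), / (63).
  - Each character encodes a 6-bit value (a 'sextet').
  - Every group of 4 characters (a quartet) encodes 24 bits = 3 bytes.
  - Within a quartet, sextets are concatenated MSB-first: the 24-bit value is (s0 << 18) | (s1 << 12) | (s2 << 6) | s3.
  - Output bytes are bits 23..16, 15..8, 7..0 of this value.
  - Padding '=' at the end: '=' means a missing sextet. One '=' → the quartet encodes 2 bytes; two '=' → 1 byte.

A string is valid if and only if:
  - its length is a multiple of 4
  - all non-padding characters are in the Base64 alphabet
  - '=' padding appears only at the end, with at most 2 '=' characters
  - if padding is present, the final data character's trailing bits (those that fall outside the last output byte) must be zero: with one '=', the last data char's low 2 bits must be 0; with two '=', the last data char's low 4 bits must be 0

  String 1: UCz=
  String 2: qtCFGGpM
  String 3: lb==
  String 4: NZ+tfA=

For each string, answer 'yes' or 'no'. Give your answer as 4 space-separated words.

Answer: no yes no no

Derivation:
String 1: 'UCz=' → invalid (bad trailing bits)
String 2: 'qtCFGGpM' → valid
String 3: 'lb==' → invalid (bad trailing bits)
String 4: 'NZ+tfA=' → invalid (len=7 not mult of 4)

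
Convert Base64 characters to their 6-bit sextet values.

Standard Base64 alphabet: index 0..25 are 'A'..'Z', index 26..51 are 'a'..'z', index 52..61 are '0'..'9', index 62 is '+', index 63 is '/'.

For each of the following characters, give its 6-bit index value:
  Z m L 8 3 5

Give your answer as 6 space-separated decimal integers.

Answer: 25 38 11 60 55 57

Derivation:
'Z': A..Z range, ord('Z') − ord('A') = 25
'm': a..z range, 26 + ord('m') − ord('a') = 38
'L': A..Z range, ord('L') − ord('A') = 11
'8': 0..9 range, 52 + ord('8') − ord('0') = 60
'3': 0..9 range, 52 + ord('3') − ord('0') = 55
'5': 0..9 range, 52 + ord('5') − ord('0') = 57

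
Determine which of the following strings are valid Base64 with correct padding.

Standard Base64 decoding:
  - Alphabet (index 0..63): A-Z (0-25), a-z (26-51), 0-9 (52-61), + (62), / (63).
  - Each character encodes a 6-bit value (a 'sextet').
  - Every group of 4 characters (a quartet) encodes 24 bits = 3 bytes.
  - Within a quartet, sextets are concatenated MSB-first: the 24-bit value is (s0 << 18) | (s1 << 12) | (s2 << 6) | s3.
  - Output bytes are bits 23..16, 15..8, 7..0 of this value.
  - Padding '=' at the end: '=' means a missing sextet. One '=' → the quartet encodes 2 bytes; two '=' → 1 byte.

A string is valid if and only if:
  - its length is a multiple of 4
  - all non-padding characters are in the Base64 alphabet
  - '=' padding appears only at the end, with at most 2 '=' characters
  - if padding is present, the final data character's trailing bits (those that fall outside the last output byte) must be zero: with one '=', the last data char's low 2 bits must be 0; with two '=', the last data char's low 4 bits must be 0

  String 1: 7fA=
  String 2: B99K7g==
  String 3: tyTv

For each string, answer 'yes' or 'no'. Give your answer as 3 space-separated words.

Answer: yes yes yes

Derivation:
String 1: '7fA=' → valid
String 2: 'B99K7g==' → valid
String 3: 'tyTv' → valid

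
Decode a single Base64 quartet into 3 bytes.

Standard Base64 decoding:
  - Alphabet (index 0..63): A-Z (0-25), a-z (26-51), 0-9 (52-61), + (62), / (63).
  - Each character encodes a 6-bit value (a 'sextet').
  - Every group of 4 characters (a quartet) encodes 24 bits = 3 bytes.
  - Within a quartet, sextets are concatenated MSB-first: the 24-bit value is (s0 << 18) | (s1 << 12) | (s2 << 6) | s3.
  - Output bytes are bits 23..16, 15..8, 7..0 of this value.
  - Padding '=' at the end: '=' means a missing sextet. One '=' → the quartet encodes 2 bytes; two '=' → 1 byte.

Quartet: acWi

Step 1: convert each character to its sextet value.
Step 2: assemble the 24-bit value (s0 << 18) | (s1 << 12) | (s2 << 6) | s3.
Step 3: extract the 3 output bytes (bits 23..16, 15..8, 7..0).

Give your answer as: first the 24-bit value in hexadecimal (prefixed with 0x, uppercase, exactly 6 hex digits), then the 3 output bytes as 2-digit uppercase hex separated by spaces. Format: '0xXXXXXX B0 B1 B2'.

Sextets: a=26, c=28, W=22, i=34
24-bit: (26<<18) | (28<<12) | (22<<6) | 34
      = 0x680000 | 0x01C000 | 0x000580 | 0x000022
      = 0x69C5A2
Bytes: (v>>16)&0xFF=69, (v>>8)&0xFF=C5, v&0xFF=A2

Answer: 0x69C5A2 69 C5 A2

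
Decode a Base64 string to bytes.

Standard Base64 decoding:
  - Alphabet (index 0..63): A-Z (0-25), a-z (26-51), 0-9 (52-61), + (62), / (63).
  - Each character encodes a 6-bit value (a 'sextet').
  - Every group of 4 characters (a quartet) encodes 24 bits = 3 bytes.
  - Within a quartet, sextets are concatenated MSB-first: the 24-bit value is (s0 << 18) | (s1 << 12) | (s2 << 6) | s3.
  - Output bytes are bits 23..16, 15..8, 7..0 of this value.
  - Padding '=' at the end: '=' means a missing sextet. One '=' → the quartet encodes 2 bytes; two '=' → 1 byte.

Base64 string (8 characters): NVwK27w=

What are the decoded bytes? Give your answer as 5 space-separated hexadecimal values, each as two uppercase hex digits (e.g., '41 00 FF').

Answer: 35 5C 0A DB BC

Derivation:
After char 0 ('N'=13): chars_in_quartet=1 acc=0xD bytes_emitted=0
After char 1 ('V'=21): chars_in_quartet=2 acc=0x355 bytes_emitted=0
After char 2 ('w'=48): chars_in_quartet=3 acc=0xD570 bytes_emitted=0
After char 3 ('K'=10): chars_in_quartet=4 acc=0x355C0A -> emit 35 5C 0A, reset; bytes_emitted=3
After char 4 ('2'=54): chars_in_quartet=1 acc=0x36 bytes_emitted=3
After char 5 ('7'=59): chars_in_quartet=2 acc=0xDBB bytes_emitted=3
After char 6 ('w'=48): chars_in_quartet=3 acc=0x36EF0 bytes_emitted=3
Padding '=': partial quartet acc=0x36EF0 -> emit DB BC; bytes_emitted=5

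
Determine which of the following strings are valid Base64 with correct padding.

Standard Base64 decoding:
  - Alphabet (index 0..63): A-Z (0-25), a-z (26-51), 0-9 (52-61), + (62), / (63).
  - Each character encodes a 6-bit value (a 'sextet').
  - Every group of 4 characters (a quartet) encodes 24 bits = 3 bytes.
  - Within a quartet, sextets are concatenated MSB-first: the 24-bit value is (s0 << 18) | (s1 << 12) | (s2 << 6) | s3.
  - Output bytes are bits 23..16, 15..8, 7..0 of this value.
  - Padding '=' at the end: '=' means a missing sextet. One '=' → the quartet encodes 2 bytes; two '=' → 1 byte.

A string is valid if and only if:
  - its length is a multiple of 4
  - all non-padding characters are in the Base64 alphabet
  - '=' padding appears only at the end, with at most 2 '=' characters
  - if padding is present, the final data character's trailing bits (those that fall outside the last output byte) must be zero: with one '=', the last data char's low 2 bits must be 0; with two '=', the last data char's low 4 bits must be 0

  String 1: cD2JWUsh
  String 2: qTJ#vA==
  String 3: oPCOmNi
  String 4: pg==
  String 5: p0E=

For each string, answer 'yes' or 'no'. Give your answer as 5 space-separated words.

Answer: yes no no yes yes

Derivation:
String 1: 'cD2JWUsh' → valid
String 2: 'qTJ#vA==' → invalid (bad char(s): ['#'])
String 3: 'oPCOmNi' → invalid (len=7 not mult of 4)
String 4: 'pg==' → valid
String 5: 'p0E=' → valid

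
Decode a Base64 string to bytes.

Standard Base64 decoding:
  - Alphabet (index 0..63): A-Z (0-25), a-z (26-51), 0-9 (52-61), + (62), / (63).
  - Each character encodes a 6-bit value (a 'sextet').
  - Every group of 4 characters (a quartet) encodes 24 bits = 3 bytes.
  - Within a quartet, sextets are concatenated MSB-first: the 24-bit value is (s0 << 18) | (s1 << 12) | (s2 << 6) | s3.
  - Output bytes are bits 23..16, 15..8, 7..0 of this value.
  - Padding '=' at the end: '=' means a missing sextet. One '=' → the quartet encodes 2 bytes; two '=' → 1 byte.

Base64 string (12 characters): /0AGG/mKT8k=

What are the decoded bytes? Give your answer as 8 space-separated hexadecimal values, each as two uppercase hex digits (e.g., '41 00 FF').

After char 0 ('/'=63): chars_in_quartet=1 acc=0x3F bytes_emitted=0
After char 1 ('0'=52): chars_in_quartet=2 acc=0xFF4 bytes_emitted=0
After char 2 ('A'=0): chars_in_quartet=3 acc=0x3FD00 bytes_emitted=0
After char 3 ('G'=6): chars_in_quartet=4 acc=0xFF4006 -> emit FF 40 06, reset; bytes_emitted=3
After char 4 ('G'=6): chars_in_quartet=1 acc=0x6 bytes_emitted=3
After char 5 ('/'=63): chars_in_quartet=2 acc=0x1BF bytes_emitted=3
After char 6 ('m'=38): chars_in_quartet=3 acc=0x6FE6 bytes_emitted=3
After char 7 ('K'=10): chars_in_quartet=4 acc=0x1BF98A -> emit 1B F9 8A, reset; bytes_emitted=6
After char 8 ('T'=19): chars_in_quartet=1 acc=0x13 bytes_emitted=6
After char 9 ('8'=60): chars_in_quartet=2 acc=0x4FC bytes_emitted=6
After char 10 ('k'=36): chars_in_quartet=3 acc=0x13F24 bytes_emitted=6
Padding '=': partial quartet acc=0x13F24 -> emit 4F C9; bytes_emitted=8

Answer: FF 40 06 1B F9 8A 4F C9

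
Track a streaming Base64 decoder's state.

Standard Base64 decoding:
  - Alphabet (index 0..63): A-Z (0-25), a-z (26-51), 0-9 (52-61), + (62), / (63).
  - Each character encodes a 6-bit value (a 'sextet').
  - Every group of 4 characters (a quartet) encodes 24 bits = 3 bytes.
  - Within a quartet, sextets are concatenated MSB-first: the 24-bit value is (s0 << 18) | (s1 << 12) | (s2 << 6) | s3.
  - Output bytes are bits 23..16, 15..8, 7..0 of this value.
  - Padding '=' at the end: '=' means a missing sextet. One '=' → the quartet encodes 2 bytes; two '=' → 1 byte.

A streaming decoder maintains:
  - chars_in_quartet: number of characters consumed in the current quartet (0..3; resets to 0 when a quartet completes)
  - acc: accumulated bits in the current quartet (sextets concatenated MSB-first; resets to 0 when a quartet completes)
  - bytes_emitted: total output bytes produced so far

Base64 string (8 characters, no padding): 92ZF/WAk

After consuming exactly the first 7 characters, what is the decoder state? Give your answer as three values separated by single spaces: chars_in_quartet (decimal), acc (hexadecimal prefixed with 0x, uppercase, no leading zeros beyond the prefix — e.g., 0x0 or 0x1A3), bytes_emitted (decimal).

Answer: 3 0x3F580 3

Derivation:
After char 0 ('9'=61): chars_in_quartet=1 acc=0x3D bytes_emitted=0
After char 1 ('2'=54): chars_in_quartet=2 acc=0xF76 bytes_emitted=0
After char 2 ('Z'=25): chars_in_quartet=3 acc=0x3DD99 bytes_emitted=0
After char 3 ('F'=5): chars_in_quartet=4 acc=0xF76645 -> emit F7 66 45, reset; bytes_emitted=3
After char 4 ('/'=63): chars_in_quartet=1 acc=0x3F bytes_emitted=3
After char 5 ('W'=22): chars_in_quartet=2 acc=0xFD6 bytes_emitted=3
After char 6 ('A'=0): chars_in_quartet=3 acc=0x3F580 bytes_emitted=3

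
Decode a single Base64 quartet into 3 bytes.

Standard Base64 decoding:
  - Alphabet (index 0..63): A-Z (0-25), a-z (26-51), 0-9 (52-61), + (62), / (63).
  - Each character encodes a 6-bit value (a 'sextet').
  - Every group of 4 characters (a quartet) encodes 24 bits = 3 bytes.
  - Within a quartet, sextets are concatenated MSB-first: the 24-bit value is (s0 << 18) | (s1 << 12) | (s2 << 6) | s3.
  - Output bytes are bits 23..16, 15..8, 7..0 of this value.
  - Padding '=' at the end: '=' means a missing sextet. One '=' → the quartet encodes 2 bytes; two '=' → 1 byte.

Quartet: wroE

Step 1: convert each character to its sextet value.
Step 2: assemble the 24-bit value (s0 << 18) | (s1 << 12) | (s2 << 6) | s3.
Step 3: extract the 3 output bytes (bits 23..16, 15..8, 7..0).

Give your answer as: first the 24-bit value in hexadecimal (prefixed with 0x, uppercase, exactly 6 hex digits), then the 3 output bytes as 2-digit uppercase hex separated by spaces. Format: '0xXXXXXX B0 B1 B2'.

Sextets: w=48, r=43, o=40, E=4
24-bit: (48<<18) | (43<<12) | (40<<6) | 4
      = 0xC00000 | 0x02B000 | 0x000A00 | 0x000004
      = 0xC2BA04
Bytes: (v>>16)&0xFF=C2, (v>>8)&0xFF=BA, v&0xFF=04

Answer: 0xC2BA04 C2 BA 04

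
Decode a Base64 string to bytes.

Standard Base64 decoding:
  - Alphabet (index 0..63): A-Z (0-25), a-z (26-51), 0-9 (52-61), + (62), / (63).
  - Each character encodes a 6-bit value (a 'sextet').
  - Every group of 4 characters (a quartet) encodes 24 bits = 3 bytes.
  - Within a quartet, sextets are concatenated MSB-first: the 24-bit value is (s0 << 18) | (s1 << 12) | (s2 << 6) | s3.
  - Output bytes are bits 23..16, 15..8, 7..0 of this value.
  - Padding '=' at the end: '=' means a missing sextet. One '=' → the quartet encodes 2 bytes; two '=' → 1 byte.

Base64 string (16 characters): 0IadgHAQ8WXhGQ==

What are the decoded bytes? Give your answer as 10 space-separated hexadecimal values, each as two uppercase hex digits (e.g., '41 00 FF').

After char 0 ('0'=52): chars_in_quartet=1 acc=0x34 bytes_emitted=0
After char 1 ('I'=8): chars_in_quartet=2 acc=0xD08 bytes_emitted=0
After char 2 ('a'=26): chars_in_quartet=3 acc=0x3421A bytes_emitted=0
After char 3 ('d'=29): chars_in_quartet=4 acc=0xD0869D -> emit D0 86 9D, reset; bytes_emitted=3
After char 4 ('g'=32): chars_in_quartet=1 acc=0x20 bytes_emitted=3
After char 5 ('H'=7): chars_in_quartet=2 acc=0x807 bytes_emitted=3
After char 6 ('A'=0): chars_in_quartet=3 acc=0x201C0 bytes_emitted=3
After char 7 ('Q'=16): chars_in_quartet=4 acc=0x807010 -> emit 80 70 10, reset; bytes_emitted=6
After char 8 ('8'=60): chars_in_quartet=1 acc=0x3C bytes_emitted=6
After char 9 ('W'=22): chars_in_quartet=2 acc=0xF16 bytes_emitted=6
After char 10 ('X'=23): chars_in_quartet=3 acc=0x3C597 bytes_emitted=6
After char 11 ('h'=33): chars_in_quartet=4 acc=0xF165E1 -> emit F1 65 E1, reset; bytes_emitted=9
After char 12 ('G'=6): chars_in_quartet=1 acc=0x6 bytes_emitted=9
After char 13 ('Q'=16): chars_in_quartet=2 acc=0x190 bytes_emitted=9
Padding '==': partial quartet acc=0x190 -> emit 19; bytes_emitted=10

Answer: D0 86 9D 80 70 10 F1 65 E1 19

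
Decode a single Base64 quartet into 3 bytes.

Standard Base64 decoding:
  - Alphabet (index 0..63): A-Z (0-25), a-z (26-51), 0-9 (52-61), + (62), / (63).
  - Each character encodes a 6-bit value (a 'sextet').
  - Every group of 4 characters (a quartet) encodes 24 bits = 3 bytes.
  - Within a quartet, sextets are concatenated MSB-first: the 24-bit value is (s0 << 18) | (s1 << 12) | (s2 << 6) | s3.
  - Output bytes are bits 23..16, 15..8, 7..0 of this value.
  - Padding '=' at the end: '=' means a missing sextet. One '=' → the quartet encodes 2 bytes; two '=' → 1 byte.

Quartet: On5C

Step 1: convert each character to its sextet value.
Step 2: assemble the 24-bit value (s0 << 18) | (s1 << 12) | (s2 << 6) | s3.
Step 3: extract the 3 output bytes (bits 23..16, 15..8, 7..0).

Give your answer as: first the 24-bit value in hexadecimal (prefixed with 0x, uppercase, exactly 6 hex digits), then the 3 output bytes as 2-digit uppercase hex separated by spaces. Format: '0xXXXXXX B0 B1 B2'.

Sextets: O=14, n=39, 5=57, C=2
24-bit: (14<<18) | (39<<12) | (57<<6) | 2
      = 0x380000 | 0x027000 | 0x000E40 | 0x000002
      = 0x3A7E42
Bytes: (v>>16)&0xFF=3A, (v>>8)&0xFF=7E, v&0xFF=42

Answer: 0x3A7E42 3A 7E 42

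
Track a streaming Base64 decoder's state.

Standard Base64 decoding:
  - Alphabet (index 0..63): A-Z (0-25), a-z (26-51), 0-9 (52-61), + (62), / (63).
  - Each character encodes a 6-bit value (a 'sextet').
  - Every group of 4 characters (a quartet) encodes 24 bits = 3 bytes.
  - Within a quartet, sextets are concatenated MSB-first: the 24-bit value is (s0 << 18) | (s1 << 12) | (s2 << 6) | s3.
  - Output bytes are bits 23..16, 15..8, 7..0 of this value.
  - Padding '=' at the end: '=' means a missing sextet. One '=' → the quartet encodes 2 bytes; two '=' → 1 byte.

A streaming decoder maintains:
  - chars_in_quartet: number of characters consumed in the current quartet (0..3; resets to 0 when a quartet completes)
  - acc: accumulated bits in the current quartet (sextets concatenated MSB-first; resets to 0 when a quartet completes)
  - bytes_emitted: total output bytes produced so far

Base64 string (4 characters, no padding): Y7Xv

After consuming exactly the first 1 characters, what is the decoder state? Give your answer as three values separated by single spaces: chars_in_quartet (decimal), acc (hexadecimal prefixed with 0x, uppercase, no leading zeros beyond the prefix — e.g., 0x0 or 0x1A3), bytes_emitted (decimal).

After char 0 ('Y'=24): chars_in_quartet=1 acc=0x18 bytes_emitted=0

Answer: 1 0x18 0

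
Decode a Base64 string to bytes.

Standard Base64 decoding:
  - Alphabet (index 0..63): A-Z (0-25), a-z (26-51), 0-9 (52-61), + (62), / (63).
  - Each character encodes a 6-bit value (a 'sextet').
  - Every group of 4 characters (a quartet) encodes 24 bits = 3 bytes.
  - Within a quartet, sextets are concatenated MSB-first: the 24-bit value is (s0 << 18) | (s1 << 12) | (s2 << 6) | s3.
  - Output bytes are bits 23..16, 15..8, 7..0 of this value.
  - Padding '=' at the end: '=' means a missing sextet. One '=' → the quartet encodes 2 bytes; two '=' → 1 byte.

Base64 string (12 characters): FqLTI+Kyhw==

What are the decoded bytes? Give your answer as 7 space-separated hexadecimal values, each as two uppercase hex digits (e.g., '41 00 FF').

After char 0 ('F'=5): chars_in_quartet=1 acc=0x5 bytes_emitted=0
After char 1 ('q'=42): chars_in_quartet=2 acc=0x16A bytes_emitted=0
After char 2 ('L'=11): chars_in_quartet=3 acc=0x5A8B bytes_emitted=0
After char 3 ('T'=19): chars_in_quartet=4 acc=0x16A2D3 -> emit 16 A2 D3, reset; bytes_emitted=3
After char 4 ('I'=8): chars_in_quartet=1 acc=0x8 bytes_emitted=3
After char 5 ('+'=62): chars_in_quartet=2 acc=0x23E bytes_emitted=3
After char 6 ('K'=10): chars_in_quartet=3 acc=0x8F8A bytes_emitted=3
After char 7 ('y'=50): chars_in_quartet=4 acc=0x23E2B2 -> emit 23 E2 B2, reset; bytes_emitted=6
After char 8 ('h'=33): chars_in_quartet=1 acc=0x21 bytes_emitted=6
After char 9 ('w'=48): chars_in_quartet=2 acc=0x870 bytes_emitted=6
Padding '==': partial quartet acc=0x870 -> emit 87; bytes_emitted=7

Answer: 16 A2 D3 23 E2 B2 87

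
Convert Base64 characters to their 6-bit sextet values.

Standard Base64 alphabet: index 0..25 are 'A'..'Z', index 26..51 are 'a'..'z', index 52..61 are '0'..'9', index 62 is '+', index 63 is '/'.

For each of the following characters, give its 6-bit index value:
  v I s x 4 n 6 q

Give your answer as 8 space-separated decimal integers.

Answer: 47 8 44 49 56 39 58 42

Derivation:
'v': a..z range, 26 + ord('v') − ord('a') = 47
'I': A..Z range, ord('I') − ord('A') = 8
's': a..z range, 26 + ord('s') − ord('a') = 44
'x': a..z range, 26 + ord('x') − ord('a') = 49
'4': 0..9 range, 52 + ord('4') − ord('0') = 56
'n': a..z range, 26 + ord('n') − ord('a') = 39
'6': 0..9 range, 52 + ord('6') − ord('0') = 58
'q': a..z range, 26 + ord('q') − ord('a') = 42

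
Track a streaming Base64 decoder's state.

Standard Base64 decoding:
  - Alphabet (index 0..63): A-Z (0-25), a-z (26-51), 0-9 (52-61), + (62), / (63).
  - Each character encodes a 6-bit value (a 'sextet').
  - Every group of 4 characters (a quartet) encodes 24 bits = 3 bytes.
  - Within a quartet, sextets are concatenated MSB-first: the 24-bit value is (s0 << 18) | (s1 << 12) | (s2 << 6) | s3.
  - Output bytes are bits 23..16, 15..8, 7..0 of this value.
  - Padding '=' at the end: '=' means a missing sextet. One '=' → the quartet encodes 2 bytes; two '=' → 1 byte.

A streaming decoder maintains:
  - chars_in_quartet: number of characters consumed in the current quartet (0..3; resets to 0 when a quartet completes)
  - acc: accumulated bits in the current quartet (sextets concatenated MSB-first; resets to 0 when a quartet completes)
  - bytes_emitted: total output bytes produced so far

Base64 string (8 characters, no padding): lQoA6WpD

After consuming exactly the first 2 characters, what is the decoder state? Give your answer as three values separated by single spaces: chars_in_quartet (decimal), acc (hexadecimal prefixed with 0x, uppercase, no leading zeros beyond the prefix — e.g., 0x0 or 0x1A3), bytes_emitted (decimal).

Answer: 2 0x950 0

Derivation:
After char 0 ('l'=37): chars_in_quartet=1 acc=0x25 bytes_emitted=0
After char 1 ('Q'=16): chars_in_quartet=2 acc=0x950 bytes_emitted=0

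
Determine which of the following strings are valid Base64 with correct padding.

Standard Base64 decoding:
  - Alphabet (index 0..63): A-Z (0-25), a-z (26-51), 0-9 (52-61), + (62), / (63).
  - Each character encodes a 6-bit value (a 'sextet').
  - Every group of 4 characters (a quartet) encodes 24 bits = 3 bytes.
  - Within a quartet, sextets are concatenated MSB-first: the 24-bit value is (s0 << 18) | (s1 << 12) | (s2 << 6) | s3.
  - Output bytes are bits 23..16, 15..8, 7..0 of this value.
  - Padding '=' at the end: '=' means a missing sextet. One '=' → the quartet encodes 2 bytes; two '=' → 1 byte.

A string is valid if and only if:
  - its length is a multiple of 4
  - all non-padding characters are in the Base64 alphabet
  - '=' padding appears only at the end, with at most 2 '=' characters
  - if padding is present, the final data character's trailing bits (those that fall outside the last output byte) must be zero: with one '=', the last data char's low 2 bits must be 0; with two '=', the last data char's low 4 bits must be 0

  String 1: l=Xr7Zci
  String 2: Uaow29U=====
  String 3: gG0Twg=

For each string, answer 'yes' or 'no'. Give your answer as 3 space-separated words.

String 1: 'l=Xr7Zci' → invalid (bad char(s): ['=']; '=' in middle)
String 2: 'Uaow29U=====' → invalid (5 pad chars (max 2))
String 3: 'gG0Twg=' → invalid (len=7 not mult of 4)

Answer: no no no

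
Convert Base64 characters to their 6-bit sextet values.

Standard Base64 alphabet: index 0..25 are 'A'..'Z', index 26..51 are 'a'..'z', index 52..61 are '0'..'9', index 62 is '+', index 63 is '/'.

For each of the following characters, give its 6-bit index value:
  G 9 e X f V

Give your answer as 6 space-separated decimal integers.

'G': A..Z range, ord('G') − ord('A') = 6
'9': 0..9 range, 52 + ord('9') − ord('0') = 61
'e': a..z range, 26 + ord('e') − ord('a') = 30
'X': A..Z range, ord('X') − ord('A') = 23
'f': a..z range, 26 + ord('f') − ord('a') = 31
'V': A..Z range, ord('V') − ord('A') = 21

Answer: 6 61 30 23 31 21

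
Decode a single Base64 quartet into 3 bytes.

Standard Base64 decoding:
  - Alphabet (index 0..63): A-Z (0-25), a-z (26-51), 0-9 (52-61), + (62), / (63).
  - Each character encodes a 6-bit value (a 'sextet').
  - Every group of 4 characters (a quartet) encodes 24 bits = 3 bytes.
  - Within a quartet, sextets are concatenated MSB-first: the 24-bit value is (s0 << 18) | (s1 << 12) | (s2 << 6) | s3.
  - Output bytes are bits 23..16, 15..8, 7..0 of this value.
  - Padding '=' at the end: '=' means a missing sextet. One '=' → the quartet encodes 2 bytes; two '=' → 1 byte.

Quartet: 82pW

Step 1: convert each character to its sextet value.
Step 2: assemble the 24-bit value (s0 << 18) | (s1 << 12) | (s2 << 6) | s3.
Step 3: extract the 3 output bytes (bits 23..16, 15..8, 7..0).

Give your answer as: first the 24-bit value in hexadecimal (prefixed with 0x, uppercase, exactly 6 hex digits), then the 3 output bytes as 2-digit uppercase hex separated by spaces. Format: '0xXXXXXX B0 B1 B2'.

Sextets: 8=60, 2=54, p=41, W=22
24-bit: (60<<18) | (54<<12) | (41<<6) | 22
      = 0xF00000 | 0x036000 | 0x000A40 | 0x000016
      = 0xF36A56
Bytes: (v>>16)&0xFF=F3, (v>>8)&0xFF=6A, v&0xFF=56

Answer: 0xF36A56 F3 6A 56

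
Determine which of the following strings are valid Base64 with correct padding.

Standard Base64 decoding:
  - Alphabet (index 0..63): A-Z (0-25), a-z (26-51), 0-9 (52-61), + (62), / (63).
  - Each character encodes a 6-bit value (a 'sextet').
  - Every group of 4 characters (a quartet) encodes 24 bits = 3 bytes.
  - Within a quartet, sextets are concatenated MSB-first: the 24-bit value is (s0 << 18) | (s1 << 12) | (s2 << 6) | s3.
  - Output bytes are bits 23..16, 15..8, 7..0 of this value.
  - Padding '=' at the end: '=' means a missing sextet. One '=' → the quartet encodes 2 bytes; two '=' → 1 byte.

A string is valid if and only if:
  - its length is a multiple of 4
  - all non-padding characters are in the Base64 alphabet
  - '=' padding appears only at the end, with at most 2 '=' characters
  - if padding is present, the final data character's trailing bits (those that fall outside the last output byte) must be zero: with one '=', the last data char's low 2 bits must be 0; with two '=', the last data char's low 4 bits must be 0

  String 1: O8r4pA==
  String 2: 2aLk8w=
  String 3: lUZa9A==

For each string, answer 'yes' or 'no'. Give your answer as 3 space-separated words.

Answer: yes no yes

Derivation:
String 1: 'O8r4pA==' → valid
String 2: '2aLk8w=' → invalid (len=7 not mult of 4)
String 3: 'lUZa9A==' → valid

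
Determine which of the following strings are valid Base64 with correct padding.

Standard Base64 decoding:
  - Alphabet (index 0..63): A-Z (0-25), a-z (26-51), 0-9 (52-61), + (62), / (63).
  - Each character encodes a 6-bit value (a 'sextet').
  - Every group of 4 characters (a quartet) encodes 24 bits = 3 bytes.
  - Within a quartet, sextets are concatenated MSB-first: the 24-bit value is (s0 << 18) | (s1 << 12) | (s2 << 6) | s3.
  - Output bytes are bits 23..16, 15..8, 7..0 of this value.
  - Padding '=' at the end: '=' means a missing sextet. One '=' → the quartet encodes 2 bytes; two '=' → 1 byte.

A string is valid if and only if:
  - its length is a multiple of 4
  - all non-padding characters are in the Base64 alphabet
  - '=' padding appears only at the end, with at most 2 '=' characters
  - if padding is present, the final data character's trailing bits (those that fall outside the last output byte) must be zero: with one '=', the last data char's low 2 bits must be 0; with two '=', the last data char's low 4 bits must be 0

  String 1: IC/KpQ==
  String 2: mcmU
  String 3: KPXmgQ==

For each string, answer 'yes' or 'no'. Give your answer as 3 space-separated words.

Answer: yes yes yes

Derivation:
String 1: 'IC/KpQ==' → valid
String 2: 'mcmU' → valid
String 3: 'KPXmgQ==' → valid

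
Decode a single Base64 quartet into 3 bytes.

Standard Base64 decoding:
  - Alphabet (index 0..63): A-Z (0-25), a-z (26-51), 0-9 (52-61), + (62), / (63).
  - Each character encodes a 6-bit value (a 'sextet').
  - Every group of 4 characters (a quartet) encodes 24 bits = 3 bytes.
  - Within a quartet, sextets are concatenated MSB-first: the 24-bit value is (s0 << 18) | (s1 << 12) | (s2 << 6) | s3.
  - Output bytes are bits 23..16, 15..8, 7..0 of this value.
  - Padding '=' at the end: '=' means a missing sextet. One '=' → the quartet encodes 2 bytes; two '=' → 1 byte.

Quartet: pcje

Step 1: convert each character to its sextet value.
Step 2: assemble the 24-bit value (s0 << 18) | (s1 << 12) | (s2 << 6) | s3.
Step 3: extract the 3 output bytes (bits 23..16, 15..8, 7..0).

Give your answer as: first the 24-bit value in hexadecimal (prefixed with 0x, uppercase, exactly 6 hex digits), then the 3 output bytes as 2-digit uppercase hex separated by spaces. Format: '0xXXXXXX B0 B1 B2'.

Sextets: p=41, c=28, j=35, e=30
24-bit: (41<<18) | (28<<12) | (35<<6) | 30
      = 0xA40000 | 0x01C000 | 0x0008C0 | 0x00001E
      = 0xA5C8DE
Bytes: (v>>16)&0xFF=A5, (v>>8)&0xFF=C8, v&0xFF=DE

Answer: 0xA5C8DE A5 C8 DE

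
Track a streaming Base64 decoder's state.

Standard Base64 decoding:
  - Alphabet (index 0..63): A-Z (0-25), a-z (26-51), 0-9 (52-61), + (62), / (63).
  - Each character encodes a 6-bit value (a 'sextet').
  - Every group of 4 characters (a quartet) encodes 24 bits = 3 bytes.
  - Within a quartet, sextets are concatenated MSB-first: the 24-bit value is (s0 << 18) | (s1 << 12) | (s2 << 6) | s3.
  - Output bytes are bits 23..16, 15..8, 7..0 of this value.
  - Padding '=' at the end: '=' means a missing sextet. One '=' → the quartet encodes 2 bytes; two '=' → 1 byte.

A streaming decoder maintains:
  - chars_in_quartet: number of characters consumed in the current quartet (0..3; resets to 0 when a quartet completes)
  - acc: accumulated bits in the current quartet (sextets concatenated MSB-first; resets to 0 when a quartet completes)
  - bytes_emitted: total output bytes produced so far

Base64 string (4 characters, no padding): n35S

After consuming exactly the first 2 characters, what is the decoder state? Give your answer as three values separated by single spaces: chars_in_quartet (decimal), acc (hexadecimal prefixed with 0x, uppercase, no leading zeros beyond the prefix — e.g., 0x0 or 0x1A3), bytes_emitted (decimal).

After char 0 ('n'=39): chars_in_quartet=1 acc=0x27 bytes_emitted=0
After char 1 ('3'=55): chars_in_quartet=2 acc=0x9F7 bytes_emitted=0

Answer: 2 0x9F7 0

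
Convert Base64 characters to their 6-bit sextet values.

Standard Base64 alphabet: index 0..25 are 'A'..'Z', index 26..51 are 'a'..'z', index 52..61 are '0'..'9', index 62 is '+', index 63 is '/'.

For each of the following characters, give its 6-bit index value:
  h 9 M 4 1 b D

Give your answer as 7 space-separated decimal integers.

'h': a..z range, 26 + ord('h') − ord('a') = 33
'9': 0..9 range, 52 + ord('9') − ord('0') = 61
'M': A..Z range, ord('M') − ord('A') = 12
'4': 0..9 range, 52 + ord('4') − ord('0') = 56
'1': 0..9 range, 52 + ord('1') − ord('0') = 53
'b': a..z range, 26 + ord('b') − ord('a') = 27
'D': A..Z range, ord('D') − ord('A') = 3

Answer: 33 61 12 56 53 27 3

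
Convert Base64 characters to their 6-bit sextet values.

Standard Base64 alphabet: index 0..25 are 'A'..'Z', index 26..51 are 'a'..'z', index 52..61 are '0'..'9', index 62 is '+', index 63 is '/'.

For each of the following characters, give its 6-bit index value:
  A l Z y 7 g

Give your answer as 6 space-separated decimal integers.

Answer: 0 37 25 50 59 32

Derivation:
'A': A..Z range, ord('A') − ord('A') = 0
'l': a..z range, 26 + ord('l') − ord('a') = 37
'Z': A..Z range, ord('Z') − ord('A') = 25
'y': a..z range, 26 + ord('y') − ord('a') = 50
'7': 0..9 range, 52 + ord('7') − ord('0') = 59
'g': a..z range, 26 + ord('g') − ord('a') = 32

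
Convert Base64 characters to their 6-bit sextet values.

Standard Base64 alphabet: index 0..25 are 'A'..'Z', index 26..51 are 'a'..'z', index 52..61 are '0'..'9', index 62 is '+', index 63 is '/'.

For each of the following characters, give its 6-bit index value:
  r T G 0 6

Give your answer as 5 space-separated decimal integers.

'r': a..z range, 26 + ord('r') − ord('a') = 43
'T': A..Z range, ord('T') − ord('A') = 19
'G': A..Z range, ord('G') − ord('A') = 6
'0': 0..9 range, 52 + ord('0') − ord('0') = 52
'6': 0..9 range, 52 + ord('6') − ord('0') = 58

Answer: 43 19 6 52 58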